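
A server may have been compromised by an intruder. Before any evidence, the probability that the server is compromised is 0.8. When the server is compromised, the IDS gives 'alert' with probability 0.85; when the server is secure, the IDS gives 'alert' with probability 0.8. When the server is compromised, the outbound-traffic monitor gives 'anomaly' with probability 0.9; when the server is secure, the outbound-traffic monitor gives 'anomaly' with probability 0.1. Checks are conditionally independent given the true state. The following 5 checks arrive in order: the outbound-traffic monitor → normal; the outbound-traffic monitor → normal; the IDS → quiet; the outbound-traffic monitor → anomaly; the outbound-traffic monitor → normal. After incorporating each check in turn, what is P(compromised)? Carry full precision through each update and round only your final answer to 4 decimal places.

After the outbound-traffic monitor='normal': P(compromised) = 0.1·0.8000 / (0.1·0.8000 + 0.9·0.2000) ≈ 0.3077
After the outbound-traffic monitor='normal': P(compromised) = 0.1·0.3077 / (0.1·0.3077 + 0.9·0.6923) ≈ 0.0471
After the IDS='quiet': P(compromised) = 0.15·0.0471 / (0.15·0.0471 + 0.2·0.9529) ≈ 0.0357
After the outbound-traffic monitor='anomaly': P(compromised) = 0.9·0.0357 / (0.9·0.0357 + 0.1·0.9643) ≈ 0.2500
After the outbound-traffic monitor='normal': P(compromised) = 0.1·0.2500 / (0.1·0.2500 + 0.9·0.7500) ≈ 0.0357

0.0357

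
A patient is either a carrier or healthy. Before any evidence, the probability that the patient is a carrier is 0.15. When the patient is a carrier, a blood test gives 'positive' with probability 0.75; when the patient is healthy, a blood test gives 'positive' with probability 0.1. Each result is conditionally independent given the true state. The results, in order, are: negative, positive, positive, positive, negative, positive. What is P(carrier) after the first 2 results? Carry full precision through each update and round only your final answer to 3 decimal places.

Each posterior becomes the prior for the next update.
After 'negative': P(carrier) = 0.25·0.1500 / (0.25·0.1500 + 0.9·0.8500) ≈ 0.0467
After 'positive': P(carrier) = 0.75·0.0467 / (0.75·0.0467 + 0.1·0.9533) ≈ 0.2688

0.269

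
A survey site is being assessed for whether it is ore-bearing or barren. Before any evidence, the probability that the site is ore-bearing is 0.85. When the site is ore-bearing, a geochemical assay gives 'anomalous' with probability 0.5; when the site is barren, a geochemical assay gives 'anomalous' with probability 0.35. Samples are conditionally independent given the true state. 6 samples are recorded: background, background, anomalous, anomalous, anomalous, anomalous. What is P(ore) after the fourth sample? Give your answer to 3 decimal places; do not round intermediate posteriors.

After 'background': P(ore) = 0.5·0.8500 / (0.5·0.8500 + 0.65·0.1500) ≈ 0.8134
After 'background': P(ore) = 0.5·0.8134 / (0.5·0.8134 + 0.65·0.1866) ≈ 0.7703
After 'anomalous': P(ore) = 0.5·0.7703 / (0.5·0.7703 + 0.35·0.2297) ≈ 0.8273
After 'anomalous': P(ore) = 0.5·0.8273 / (0.5·0.8273 + 0.35·0.1727) ≈ 0.8725

0.872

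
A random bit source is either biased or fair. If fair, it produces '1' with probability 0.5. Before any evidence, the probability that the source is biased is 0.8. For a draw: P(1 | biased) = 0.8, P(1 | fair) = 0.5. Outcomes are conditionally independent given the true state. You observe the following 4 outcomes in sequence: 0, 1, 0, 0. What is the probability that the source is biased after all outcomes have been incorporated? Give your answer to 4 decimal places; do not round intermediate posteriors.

After '0': P(biased) = 0.2·0.8000 / (0.2·0.8000 + 0.5·0.2000) ≈ 0.6154
After '1': P(biased) = 0.8·0.6154 / (0.8·0.6154 + 0.5·0.3846) ≈ 0.7191
After '0': P(biased) = 0.2·0.7191 / (0.2·0.7191 + 0.5·0.2809) ≈ 0.5059
After '0': P(biased) = 0.2·0.5059 / (0.2·0.5059 + 0.5·0.4941) ≈ 0.2906

0.2906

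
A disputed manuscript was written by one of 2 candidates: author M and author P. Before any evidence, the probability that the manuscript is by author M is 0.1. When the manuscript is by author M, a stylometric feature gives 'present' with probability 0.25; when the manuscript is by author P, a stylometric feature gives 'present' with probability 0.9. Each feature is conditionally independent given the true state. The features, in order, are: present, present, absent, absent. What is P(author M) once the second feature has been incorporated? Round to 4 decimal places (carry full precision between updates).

After 'present': P(author M) = 0.25·0.1000 / (0.25·0.1000 + 0.9·0.9000) ≈ 0.0299
After 'present': P(author M) = 0.25·0.0299 / (0.25·0.0299 + 0.9·0.9701) ≈ 0.0085

0.0085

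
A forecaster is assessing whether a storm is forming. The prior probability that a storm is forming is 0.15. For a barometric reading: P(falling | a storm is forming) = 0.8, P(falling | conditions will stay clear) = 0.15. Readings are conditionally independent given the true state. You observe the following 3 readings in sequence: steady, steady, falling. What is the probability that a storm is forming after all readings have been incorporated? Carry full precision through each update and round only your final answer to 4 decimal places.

After 'steady': P(storm) = 0.2·0.1500 / (0.2·0.1500 + 0.85·0.8500) ≈ 0.0399
After 'steady': P(storm) = 0.2·0.0399 / (0.2·0.0399 + 0.85·0.9601) ≈ 0.0097
After 'falling': P(storm) = 0.8·0.0097 / (0.8·0.0097 + 0.15·0.9903) ≈ 0.0495

0.0495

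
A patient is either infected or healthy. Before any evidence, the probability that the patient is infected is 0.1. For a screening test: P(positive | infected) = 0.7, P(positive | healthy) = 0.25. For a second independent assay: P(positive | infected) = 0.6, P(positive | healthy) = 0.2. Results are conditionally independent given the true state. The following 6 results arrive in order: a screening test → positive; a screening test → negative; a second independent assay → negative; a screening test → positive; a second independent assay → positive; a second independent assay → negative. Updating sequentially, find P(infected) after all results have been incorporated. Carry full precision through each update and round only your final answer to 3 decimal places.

0.207

Apply Bayes' rule sequentially, carrying P(infected) forward.
After a screening test='positive': P(infected) = 0.7·0.1000 / (0.7·0.1000 + 0.25·0.9000) ≈ 0.2373
After a screening test='negative': P(infected) = 0.3·0.2373 / (0.3·0.2373 + 0.75·0.7627) ≈ 0.1107
After a second independent assay='negative': P(infected) = 0.4·0.1107 / (0.4·0.1107 + 0.8·0.8893) ≈ 0.0586
After a screening test='positive': P(infected) = 0.7·0.0586 / (0.7·0.0586 + 0.25·0.9414) ≈ 0.1484
After a second independent assay='positive': P(infected) = 0.6·0.1484 / (0.6·0.1484 + 0.2·0.8516) ≈ 0.3433
After a second independent assay='negative': P(infected) = 0.4·0.3433 / (0.4·0.3433 + 0.8·0.6567) ≈ 0.2072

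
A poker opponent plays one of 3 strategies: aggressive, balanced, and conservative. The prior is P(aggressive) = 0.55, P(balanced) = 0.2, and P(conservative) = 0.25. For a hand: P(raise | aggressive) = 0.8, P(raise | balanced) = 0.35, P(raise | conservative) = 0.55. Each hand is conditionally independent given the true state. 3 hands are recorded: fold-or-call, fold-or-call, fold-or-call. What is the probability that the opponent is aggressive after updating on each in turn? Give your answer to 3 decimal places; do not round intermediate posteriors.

0.054

After 'fold-or-call': normaliser = 0.2·0.5500 + 0.65·0.2000 + 0.45·0.2500; P(aggressive) ≈ 0.3121, P(balanced) ≈ 0.3688, P(conservative) ≈ 0.3191
After 'fold-or-call': normaliser = 0.2·0.3121 + 0.65·0.3688 + 0.45·0.3191; P(aggressive) ≈ 0.1400, P(balanced) ≈ 0.5378, P(conservative) ≈ 0.3222
After 'fold-or-call': normaliser = 0.2·0.1400 + 0.65·0.5378 + 0.45·0.3222; P(aggressive) ≈ 0.0536, P(balanced) ≈ 0.6690, P(conservative) ≈ 0.2775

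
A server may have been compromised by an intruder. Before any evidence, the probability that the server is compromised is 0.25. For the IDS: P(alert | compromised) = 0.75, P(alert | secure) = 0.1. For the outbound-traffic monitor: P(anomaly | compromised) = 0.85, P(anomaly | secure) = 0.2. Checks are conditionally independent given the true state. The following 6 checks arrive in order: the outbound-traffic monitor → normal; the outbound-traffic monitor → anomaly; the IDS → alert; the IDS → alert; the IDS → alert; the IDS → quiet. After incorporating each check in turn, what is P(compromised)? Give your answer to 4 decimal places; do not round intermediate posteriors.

After the outbound-traffic monitor='normal': P(compromised) = 0.15·0.2500 / (0.15·0.2500 + 0.8·0.7500) ≈ 0.0588
After the outbound-traffic monitor='anomaly': P(compromised) = 0.85·0.0588 / (0.85·0.0588 + 0.2·0.9412) ≈ 0.2099
After the IDS='alert': P(compromised) = 0.75·0.2099 / (0.75·0.2099 + 0.1·0.7901) ≈ 0.6658
After the IDS='alert': P(compromised) = 0.75·0.6658 / (0.75·0.6658 + 0.1·0.3342) ≈ 0.9373
After the IDS='alert': P(compromised) = 0.75·0.9373 / (0.75·0.9373 + 0.1·0.0627) ≈ 0.9912
After the IDS='quiet': P(compromised) = 0.25·0.9912 / (0.25·0.9912 + 0.9·0.0088) ≈ 0.9689

0.9689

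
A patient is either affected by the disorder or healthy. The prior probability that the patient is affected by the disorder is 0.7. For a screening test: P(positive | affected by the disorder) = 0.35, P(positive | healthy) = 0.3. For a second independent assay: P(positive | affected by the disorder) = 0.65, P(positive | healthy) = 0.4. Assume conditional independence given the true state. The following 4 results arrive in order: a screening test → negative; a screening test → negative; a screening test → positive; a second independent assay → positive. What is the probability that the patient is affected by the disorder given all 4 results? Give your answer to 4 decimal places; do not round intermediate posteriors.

0.7923

After a screening test='negative': P(affected) = 0.65·0.7000 / (0.65·0.7000 + 0.7·0.3000) ≈ 0.6842
After a screening test='negative': P(affected) = 0.65·0.6842 / (0.65·0.6842 + 0.7·0.3158) ≈ 0.6680
After a screening test='positive': P(affected) = 0.35·0.6680 / (0.35·0.6680 + 0.3·0.3320) ≈ 0.7012
After a second independent assay='positive': P(affected) = 0.65·0.7012 / (0.65·0.7012 + 0.4·0.2988) ≈ 0.7923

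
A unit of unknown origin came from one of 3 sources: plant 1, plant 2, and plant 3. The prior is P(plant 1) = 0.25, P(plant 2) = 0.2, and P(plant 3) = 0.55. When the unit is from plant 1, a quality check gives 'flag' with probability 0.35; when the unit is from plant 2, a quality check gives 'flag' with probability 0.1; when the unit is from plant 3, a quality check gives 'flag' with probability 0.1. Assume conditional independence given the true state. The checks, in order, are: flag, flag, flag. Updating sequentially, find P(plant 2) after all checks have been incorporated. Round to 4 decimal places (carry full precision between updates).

Apply Bayes' rule sequentially, carrying P(plant 2) forward.
After 'flag': normaliser = 0.35·0.2500 + 0.1·0.2000 + 0.1·0.5500; P(plant 1) ≈ 0.5385, P(plant 2) ≈ 0.1231, P(plant 3) ≈ 0.3385
After 'flag': normaliser = 0.35·0.5385 + 0.1·0.1231 + 0.1·0.3385; P(plant 1) ≈ 0.8033, P(plant 2) ≈ 0.0525, P(plant 3) ≈ 0.1443
After 'flag': normaliser = 0.35·0.8033 + 0.1·0.0525 + 0.1·0.1443; P(plant 1) ≈ 0.9346, P(plant 2) ≈ 0.0174, P(plant 3) ≈ 0.0480

0.0174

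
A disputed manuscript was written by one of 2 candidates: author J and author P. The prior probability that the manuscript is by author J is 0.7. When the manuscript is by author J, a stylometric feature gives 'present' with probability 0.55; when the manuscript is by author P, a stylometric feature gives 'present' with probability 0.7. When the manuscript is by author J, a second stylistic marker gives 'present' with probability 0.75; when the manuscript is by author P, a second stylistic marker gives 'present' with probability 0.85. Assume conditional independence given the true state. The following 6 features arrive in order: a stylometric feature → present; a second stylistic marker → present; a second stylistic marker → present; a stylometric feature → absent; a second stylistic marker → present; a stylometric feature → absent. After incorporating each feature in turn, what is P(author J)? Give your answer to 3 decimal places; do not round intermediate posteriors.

0.739

Each posterior becomes the prior for the next update.
After a stylometric feature='present': P(author J) = 0.55·0.7000 / (0.55·0.7000 + 0.7·0.3000) ≈ 0.6471
After a second stylistic marker='present': P(author J) = 0.75·0.6471 / (0.75·0.6471 + 0.85·0.3529) ≈ 0.6180
After a second stylistic marker='present': P(author J) = 0.75·0.6180 / (0.75·0.6180 + 0.85·0.3820) ≈ 0.5880
After a stylometric feature='absent': P(author J) = 0.45·0.5880 / (0.45·0.5880 + 0.3·0.4120) ≈ 0.6816
After a second stylistic marker='present': P(author J) = 0.75·0.6816 / (0.75·0.6816 + 0.85·0.3184) ≈ 0.6539
After a stylometric feature='absent': P(author J) = 0.45·0.6539 / (0.45·0.6539 + 0.3·0.3461) ≈ 0.7392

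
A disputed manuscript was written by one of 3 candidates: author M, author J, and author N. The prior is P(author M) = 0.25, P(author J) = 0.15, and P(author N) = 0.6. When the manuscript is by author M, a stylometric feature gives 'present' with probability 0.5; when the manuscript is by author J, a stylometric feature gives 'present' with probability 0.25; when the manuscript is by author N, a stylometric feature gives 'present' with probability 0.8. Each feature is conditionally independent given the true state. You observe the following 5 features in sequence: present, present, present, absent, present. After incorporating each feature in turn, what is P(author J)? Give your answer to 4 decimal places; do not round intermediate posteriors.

Each posterior becomes the prior for the next update.
After 'present': normaliser = 0.5·0.2500 + 0.25·0.1500 + 0.8·0.6000; P(author M) ≈ 0.1946, P(author J) ≈ 0.0584, P(author N) ≈ 0.7471
After 'present': normaliser = 0.5·0.1946 + 0.25·0.0584 + 0.8·0.7471; P(author M) ≈ 0.1371, P(author J) ≈ 0.0206, P(author N) ≈ 0.8423
After 'present': normaliser = 0.5·0.1371 + 0.25·0.0206 + 0.8·0.8423; P(author M) ≈ 0.0917, P(author J) ≈ 0.0069, P(author N) ≈ 0.9014
After 'absent': normaliser = 0.5·0.0917 + 0.75·0.0069 + 0.2·0.9014; P(author M) ≈ 0.1982, P(author J) ≈ 0.0223, P(author N) ≈ 0.7795
After 'present': normaliser = 0.5·0.1982 + 0.25·0.0223 + 0.8·0.7795; P(author M) ≈ 0.1361, P(author J) ≈ 0.0077, P(author N) ≈ 0.8562

0.0077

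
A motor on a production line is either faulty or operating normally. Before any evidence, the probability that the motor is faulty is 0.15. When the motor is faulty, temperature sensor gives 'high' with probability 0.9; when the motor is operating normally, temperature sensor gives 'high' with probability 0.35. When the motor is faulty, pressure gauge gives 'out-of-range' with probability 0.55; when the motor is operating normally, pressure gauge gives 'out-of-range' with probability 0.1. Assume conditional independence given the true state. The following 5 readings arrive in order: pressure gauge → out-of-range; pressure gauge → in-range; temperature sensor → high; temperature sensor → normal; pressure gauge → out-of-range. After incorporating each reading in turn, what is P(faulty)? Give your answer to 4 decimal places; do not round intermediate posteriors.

0.5136

Apply Bayes' rule sequentially, carrying P(faulty) forward.
After pressure gauge='out-of-range': P(faulty) = 0.55·0.1500 / (0.55·0.1500 + 0.1·0.8500) ≈ 0.4925
After pressure gauge='in-range': P(faulty) = 0.45·0.4925 / (0.45·0.4925 + 0.9·0.5075) ≈ 0.3267
After temperature sensor='high': P(faulty) = 0.9·0.3267 / (0.9·0.3267 + 0.35·0.6733) ≈ 0.5551
After temperature sensor='normal': P(faulty) = 0.1·0.5551 / (0.1·0.5551 + 0.65·0.4449) ≈ 0.1611
After pressure gauge='out-of-range': P(faulty) = 0.55·0.1611 / (0.55·0.1611 + 0.1·0.8389) ≈ 0.5136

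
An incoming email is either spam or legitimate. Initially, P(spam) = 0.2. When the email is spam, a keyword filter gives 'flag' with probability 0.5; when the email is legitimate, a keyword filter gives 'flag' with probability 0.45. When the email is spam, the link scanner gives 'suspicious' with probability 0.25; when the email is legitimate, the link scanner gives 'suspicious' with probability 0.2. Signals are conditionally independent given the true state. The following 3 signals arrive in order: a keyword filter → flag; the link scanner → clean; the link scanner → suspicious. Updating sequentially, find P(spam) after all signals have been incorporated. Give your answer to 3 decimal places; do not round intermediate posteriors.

Each posterior becomes the prior for the next update.
After a keyword filter='flag': P(spam) = 0.5·0.2000 / (0.5·0.2000 + 0.45·0.8000) ≈ 0.2174
After the link scanner='clean': P(spam) = 0.75·0.2174 / (0.75·0.2174 + 0.8·0.7826) ≈ 0.2066
After the link scanner='suspicious': P(spam) = 0.25·0.2066 / (0.25·0.2066 + 0.2·0.7934) ≈ 0.2456

0.246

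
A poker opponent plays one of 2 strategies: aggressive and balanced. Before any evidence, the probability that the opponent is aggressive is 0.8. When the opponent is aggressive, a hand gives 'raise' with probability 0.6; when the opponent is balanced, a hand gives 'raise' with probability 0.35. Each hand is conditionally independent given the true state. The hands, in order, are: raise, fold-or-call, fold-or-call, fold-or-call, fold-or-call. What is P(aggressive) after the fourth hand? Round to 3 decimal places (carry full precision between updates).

0.615

After 'raise': P(aggressive) = 0.6·0.8000 / (0.6·0.8000 + 0.35·0.2000) ≈ 0.8727
After 'fold-or-call': P(aggressive) = 0.4·0.8727 / (0.4·0.8727 + 0.65·0.1273) ≈ 0.8084
After 'fold-or-call': P(aggressive) = 0.4·0.8084 / (0.4·0.8084 + 0.65·0.1916) ≈ 0.7220
After 'fold-or-call': P(aggressive) = 0.4·0.7220 / (0.4·0.7220 + 0.65·0.2780) ≈ 0.6151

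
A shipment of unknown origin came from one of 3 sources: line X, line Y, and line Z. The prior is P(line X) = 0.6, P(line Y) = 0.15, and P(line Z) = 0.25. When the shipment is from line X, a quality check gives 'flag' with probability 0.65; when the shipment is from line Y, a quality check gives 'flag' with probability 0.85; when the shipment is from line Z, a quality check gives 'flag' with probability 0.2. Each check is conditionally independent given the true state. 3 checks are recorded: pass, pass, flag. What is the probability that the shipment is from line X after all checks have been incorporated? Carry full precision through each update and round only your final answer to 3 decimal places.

After 'pass': normaliser = 0.35·0.6000 + 0.15·0.1500 + 0.8·0.2500; P(line X) ≈ 0.4855, P(line Y) ≈ 0.0520, P(line Z) ≈ 0.4624
After 'pass': normaliser = 0.35·0.4855 + 0.15·0.0520 + 0.8·0.4624; P(line X) ≈ 0.3103, P(line Y) ≈ 0.0142, P(line Z) ≈ 0.6755
After 'flag': normaliser = 0.65·0.3103 + 0.85·0.0142 + 0.2·0.6755; P(line X) ≈ 0.5781, P(line Y) ≈ 0.0347, P(line Z) ≈ 0.3872

0.578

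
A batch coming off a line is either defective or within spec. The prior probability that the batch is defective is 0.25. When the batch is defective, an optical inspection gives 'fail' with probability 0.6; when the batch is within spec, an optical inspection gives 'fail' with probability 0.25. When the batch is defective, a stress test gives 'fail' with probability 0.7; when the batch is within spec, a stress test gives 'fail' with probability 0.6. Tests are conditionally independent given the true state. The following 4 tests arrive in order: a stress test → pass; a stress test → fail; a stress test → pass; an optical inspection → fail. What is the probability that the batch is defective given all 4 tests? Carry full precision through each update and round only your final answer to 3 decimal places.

0.344

After a stress test='pass': P(defective) = 0.3·0.2500 / (0.3·0.2500 + 0.4·0.7500) ≈ 0.2000
After a stress test='fail': P(defective) = 0.7·0.2000 / (0.7·0.2000 + 0.6·0.8000) ≈ 0.2258
After a stress test='pass': P(defective) = 0.3·0.2258 / (0.3·0.2258 + 0.4·0.7742) ≈ 0.1795
After an optical inspection='fail': P(defective) = 0.6·0.1795 / (0.6·0.1795 + 0.25·0.8205) ≈ 0.3443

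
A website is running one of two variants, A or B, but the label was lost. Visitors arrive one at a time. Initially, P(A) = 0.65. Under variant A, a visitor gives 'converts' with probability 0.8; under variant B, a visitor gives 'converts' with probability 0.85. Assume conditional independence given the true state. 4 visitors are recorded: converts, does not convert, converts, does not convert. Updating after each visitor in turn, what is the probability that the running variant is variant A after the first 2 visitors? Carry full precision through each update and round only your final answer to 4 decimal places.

0.6997

After 'converts': P(A) = 0.8·0.6500 / (0.8·0.6500 + 0.85·0.3500) ≈ 0.6361
After 'does not convert': P(A) = 0.2·0.6361 / (0.2·0.6361 + 0.15·0.3639) ≈ 0.6997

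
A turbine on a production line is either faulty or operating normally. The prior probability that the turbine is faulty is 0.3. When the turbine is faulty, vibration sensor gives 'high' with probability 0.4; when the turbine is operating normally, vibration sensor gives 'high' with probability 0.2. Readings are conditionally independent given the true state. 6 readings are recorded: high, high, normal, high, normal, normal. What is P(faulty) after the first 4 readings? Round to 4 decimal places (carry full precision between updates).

0.7200

Apply Bayes' rule sequentially, carrying P(faulty) forward.
After 'high': P(faulty) = 0.4·0.3000 / (0.4·0.3000 + 0.2·0.7000) ≈ 0.4615
After 'high': P(faulty) = 0.4·0.4615 / (0.4·0.4615 + 0.2·0.5385) ≈ 0.6316
After 'normal': P(faulty) = 0.6·0.6316 / (0.6·0.6316 + 0.8·0.3684) ≈ 0.5625
After 'high': P(faulty) = 0.4·0.5625 / (0.4·0.5625 + 0.2·0.4375) ≈ 0.7200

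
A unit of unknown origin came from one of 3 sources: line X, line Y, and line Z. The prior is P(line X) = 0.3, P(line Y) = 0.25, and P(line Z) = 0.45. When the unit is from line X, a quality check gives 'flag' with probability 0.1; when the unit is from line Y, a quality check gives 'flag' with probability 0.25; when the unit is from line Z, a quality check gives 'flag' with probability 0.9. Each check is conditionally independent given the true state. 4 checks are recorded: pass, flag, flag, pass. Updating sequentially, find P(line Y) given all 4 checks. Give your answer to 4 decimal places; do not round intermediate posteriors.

After 'pass': normaliser = 0.9·0.3000 + 0.75·0.2500 + 0.1·0.4500; P(line X) ≈ 0.5373, P(line Y) ≈ 0.3731, P(line Z) ≈ 0.0896
After 'flag': normaliser = 0.1·0.5373 + 0.25·0.3731 + 0.9·0.0896; P(line X) ≈ 0.2361, P(line Y) ≈ 0.4098, P(line Z) ≈ 0.3541
After 'flag': normaliser = 0.1·0.2361 + 0.25·0.4098 + 0.9·0.3541; P(line X) ≈ 0.0531, P(line Y) ≈ 0.2304, P(line Z) ≈ 0.7165
After 'pass': normaliser = 0.9·0.0531 + 0.75·0.2304 + 0.1·0.7165; P(line X) ≈ 0.1635, P(line Y) ≈ 0.5913, P(line Z) ≈ 0.2452

0.5913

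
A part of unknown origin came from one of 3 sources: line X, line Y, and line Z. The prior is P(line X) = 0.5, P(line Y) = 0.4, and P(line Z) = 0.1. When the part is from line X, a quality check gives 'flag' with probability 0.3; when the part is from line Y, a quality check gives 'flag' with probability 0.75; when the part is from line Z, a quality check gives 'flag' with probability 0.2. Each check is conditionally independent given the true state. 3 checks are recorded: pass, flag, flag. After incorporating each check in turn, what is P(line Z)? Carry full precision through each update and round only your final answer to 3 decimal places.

0.035

After 'pass': normaliser = 0.7·0.5000 + 0.25·0.4000 + 0.8·0.1000; P(line X) ≈ 0.6604, P(line Y) ≈ 0.1887, P(line Z) ≈ 0.1509
After 'flag': normaliser = 0.3·0.6604 + 0.75·0.1887 + 0.2·0.1509; P(line X) ≈ 0.5357, P(line Y) ≈ 0.3827, P(line Z) ≈ 0.0816
After 'flag': normaliser = 0.3·0.5357 + 0.75·0.3827 + 0.2·0.0816; P(line X) ≈ 0.3463, P(line Y) ≈ 0.6185, P(line Z) ≈ 0.0352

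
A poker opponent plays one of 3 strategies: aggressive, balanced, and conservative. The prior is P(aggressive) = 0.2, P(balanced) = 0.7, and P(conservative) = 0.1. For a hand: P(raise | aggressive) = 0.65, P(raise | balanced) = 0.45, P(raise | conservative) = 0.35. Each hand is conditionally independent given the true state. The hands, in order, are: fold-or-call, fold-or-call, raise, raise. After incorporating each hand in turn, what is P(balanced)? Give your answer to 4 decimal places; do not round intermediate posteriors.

0.7342

After 'fold-or-call': normaliser = 0.35·0.2000 + 0.55·0.7000 + 0.65·0.1000; P(aggressive) ≈ 0.1346, P(balanced) ≈ 0.7404, P(conservative) ≈ 0.1250
After 'fold-or-call': normaliser = 0.35·0.1346 + 0.55·0.7404 + 0.65·0.1250; P(aggressive) ≈ 0.0880, P(balanced) ≈ 0.7603, P(conservative) ≈ 0.1517
After 'raise': normaliser = 0.65·0.0880 + 0.45·0.7603 + 0.35·0.1517; P(aggressive) ≈ 0.1264, P(balanced) ≈ 0.7562, P(conservative) ≈ 0.1174
After 'raise': normaliser = 0.65·0.1264 + 0.45·0.7562 + 0.35·0.1174; P(aggressive) ≈ 0.1772, P(balanced) ≈ 0.7342, P(conservative) ≈ 0.0886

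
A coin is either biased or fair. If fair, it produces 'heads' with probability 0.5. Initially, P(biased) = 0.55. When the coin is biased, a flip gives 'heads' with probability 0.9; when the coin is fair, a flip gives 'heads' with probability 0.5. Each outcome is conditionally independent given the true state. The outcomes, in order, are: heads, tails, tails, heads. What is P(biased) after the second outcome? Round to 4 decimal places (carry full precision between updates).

After 'heads': P(biased) = 0.9·0.5500 / (0.9·0.5500 + 0.5·0.4500) ≈ 0.6875
After 'tails': P(biased) = 0.1·0.6875 / (0.1·0.6875 + 0.5·0.3125) ≈ 0.3056

0.3056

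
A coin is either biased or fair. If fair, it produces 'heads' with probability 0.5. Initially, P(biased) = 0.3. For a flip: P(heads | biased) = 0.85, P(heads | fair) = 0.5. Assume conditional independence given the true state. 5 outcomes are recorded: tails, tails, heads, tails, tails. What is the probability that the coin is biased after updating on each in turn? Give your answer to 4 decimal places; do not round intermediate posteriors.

Apply Bayes' rule sequentially, carrying P(biased) forward.
After 'tails': P(biased) = 0.15·0.3000 / (0.15·0.3000 + 0.5·0.7000) ≈ 0.1139
After 'tails': P(biased) = 0.15·0.1139 / (0.15·0.1139 + 0.5·0.8861) ≈ 0.0371
After 'heads': P(biased) = 0.85·0.0371 / (0.85·0.0371 + 0.5·0.9629) ≈ 0.0615
After 'tails': P(biased) = 0.15·0.0615 / (0.15·0.0615 + 0.5·0.9385) ≈ 0.0193
After 'tails': P(biased) = 0.15·0.0193 / (0.15·0.0193 + 0.5·0.9807) ≈ 0.0059

0.0059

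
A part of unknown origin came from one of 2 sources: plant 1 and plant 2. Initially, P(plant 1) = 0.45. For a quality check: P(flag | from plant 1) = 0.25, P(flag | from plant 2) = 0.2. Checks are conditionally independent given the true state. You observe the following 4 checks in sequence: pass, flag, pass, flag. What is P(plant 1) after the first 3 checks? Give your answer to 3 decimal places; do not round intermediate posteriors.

Each posterior becomes the prior for the next update.
After 'pass': P(plant 1) = 0.75·0.4500 / (0.75·0.4500 + 0.8·0.5500) ≈ 0.4341
After 'flag': P(plant 1) = 0.25·0.4341 / (0.25·0.4341 + 0.2·0.5659) ≈ 0.4895
After 'pass': P(plant 1) = 0.75·0.4895 / (0.75·0.4895 + 0.8·0.5105) ≈ 0.4734

0.473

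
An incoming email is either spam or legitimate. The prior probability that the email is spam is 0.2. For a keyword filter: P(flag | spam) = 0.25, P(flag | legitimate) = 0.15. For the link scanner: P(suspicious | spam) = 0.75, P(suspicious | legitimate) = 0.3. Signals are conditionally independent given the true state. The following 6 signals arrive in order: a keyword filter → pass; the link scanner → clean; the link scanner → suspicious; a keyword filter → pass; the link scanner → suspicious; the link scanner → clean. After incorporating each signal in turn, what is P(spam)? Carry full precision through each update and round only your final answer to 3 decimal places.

0.134

After a keyword filter='pass': P(spam) = 0.75·0.2000 / (0.75·0.2000 + 0.85·0.8000) ≈ 0.1807
After the link scanner='clean': P(spam) = 0.25·0.1807 / (0.25·0.1807 + 0.7·0.8193) ≈ 0.0730
After the link scanner='suspicious': P(spam) = 0.75·0.0730 / (0.75·0.0730 + 0.3·0.9270) ≈ 0.1645
After a keyword filter='pass': P(spam) = 0.75·0.1645 / (0.75·0.1645 + 0.85·0.8355) ≈ 0.1481
After the link scanner='suspicious': P(spam) = 0.75·0.1481 / (0.75·0.1481 + 0.3·0.8519) ≈ 0.3029
After the link scanner='clean': P(spam) = 0.25·0.3029 / (0.25·0.3029 + 0.7·0.6971) ≈ 0.1343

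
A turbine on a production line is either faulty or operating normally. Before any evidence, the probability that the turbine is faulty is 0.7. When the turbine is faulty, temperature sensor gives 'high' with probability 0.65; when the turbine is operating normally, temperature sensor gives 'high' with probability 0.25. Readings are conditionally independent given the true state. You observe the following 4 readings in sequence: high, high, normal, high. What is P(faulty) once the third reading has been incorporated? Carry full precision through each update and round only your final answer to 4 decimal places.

0.8804

Each posterior becomes the prior for the next update.
After 'high': P(faulty) = 0.65·0.7000 / (0.65·0.7000 + 0.25·0.3000) ≈ 0.8585
After 'high': P(faulty) = 0.65·0.8585 / (0.65·0.8585 + 0.25·0.1415) ≈ 0.9404
After 'normal': P(faulty) = 0.35·0.9404 / (0.35·0.9404 + 0.75·0.0596) ≈ 0.8804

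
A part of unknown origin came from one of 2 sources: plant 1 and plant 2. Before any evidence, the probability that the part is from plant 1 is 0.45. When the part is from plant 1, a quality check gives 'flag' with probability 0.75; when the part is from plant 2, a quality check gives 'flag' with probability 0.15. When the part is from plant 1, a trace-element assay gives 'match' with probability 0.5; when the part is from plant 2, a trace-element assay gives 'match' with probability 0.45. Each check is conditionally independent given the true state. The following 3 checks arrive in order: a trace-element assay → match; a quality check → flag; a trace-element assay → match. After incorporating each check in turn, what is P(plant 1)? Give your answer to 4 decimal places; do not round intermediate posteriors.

After a trace-element assay='match': P(plant 1) = 0.5·0.4500 / (0.5·0.4500 + 0.45·0.5500) ≈ 0.4762
After a quality check='flag': P(plant 1) = 0.75·0.4762 / (0.75·0.4762 + 0.15·0.5238) ≈ 0.8197
After a trace-element assay='match': P(plant 1) = 0.5·0.8197 / (0.5·0.8197 + 0.45·0.1803) ≈ 0.8347

0.8347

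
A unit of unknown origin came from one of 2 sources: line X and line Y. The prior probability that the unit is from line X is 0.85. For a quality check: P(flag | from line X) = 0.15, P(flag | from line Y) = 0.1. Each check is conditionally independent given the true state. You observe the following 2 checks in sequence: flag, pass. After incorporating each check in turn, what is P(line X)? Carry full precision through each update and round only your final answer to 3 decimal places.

0.889

After 'flag': P(line X) = 0.15·0.8500 / (0.15·0.8500 + 0.1·0.1500) ≈ 0.8947
After 'pass': P(line X) = 0.85·0.8947 / (0.85·0.8947 + 0.9·0.1053) ≈ 0.8892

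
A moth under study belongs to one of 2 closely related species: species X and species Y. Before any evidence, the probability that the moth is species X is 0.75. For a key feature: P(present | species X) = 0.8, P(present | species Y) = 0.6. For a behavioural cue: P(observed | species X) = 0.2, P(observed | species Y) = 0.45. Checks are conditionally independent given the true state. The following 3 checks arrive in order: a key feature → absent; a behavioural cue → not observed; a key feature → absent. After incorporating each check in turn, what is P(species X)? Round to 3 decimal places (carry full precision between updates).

0.522

After a key feature='absent': P(species X) = 0.2·0.7500 / (0.2·0.7500 + 0.4·0.2500) ≈ 0.6000
After a behavioural cue='not observed': P(species X) = 0.8·0.6000 / (0.8·0.6000 + 0.55·0.4000) ≈ 0.6857
After a key feature='absent': P(species X) = 0.2·0.6857 / (0.2·0.6857 + 0.4·0.3143) ≈ 0.5217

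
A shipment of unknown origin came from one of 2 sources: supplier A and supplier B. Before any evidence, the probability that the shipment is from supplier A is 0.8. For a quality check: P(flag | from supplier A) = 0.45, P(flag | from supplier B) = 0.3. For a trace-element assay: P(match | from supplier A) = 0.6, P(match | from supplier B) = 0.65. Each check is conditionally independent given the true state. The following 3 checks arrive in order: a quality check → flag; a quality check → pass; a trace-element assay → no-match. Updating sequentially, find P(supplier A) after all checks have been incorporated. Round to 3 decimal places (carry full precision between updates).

0.843

After a quality check='flag': P(supplier A) = 0.45·0.8000 / (0.45·0.8000 + 0.3·0.2000) ≈ 0.8571
After a quality check='pass': P(supplier A) = 0.55·0.8571 / (0.55·0.8571 + 0.7·0.1429) ≈ 0.8250
After a trace-element assay='no-match': P(supplier A) = 0.4·0.8250 / (0.4·0.8250 + 0.35·0.1750) ≈ 0.8435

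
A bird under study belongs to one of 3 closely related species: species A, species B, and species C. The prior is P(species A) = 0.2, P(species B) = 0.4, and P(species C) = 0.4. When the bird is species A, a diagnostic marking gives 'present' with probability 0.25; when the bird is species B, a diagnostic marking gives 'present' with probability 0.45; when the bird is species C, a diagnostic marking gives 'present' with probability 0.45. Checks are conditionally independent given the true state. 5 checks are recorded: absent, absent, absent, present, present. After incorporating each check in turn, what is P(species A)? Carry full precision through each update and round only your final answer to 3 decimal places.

After 'absent': normaliser = 0.75·0.2000 + 0.55·0.4000 + 0.55·0.4000; P(species A) ≈ 0.2542, P(species B) ≈ 0.3729, P(species C) ≈ 0.3729
After 'absent': normaliser = 0.75·0.2542 + 0.55·0.3729 + 0.55·0.3729; P(species A) ≈ 0.3173, P(species B) ≈ 0.3413, P(species C) ≈ 0.3413
After 'absent': normaliser = 0.75·0.3173 + 0.55·0.3413 + 0.55·0.3413; P(species A) ≈ 0.3880, P(species B) ≈ 0.3060, P(species C) ≈ 0.3060
After 'present': normaliser = 0.25·0.3880 + 0.45·0.3060 + 0.45·0.3060; P(species A) ≈ 0.2605, P(species B) ≈ 0.3698, P(species C) ≈ 0.3698
After 'present': normaliser = 0.25·0.2605 + 0.45·0.3698 + 0.45·0.3698; P(species A) ≈ 0.1636, P(species B) ≈ 0.4182, P(species C) ≈ 0.4182

0.164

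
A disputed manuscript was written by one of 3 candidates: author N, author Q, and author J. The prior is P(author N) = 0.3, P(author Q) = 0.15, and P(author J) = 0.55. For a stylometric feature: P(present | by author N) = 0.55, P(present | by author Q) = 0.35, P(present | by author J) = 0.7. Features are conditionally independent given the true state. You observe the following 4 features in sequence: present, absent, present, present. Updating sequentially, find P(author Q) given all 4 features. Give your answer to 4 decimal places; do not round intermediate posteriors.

After 'present': normaliser = 0.55·0.3000 + 0.35·0.1500 + 0.7·0.5500; P(author N) ≈ 0.2739, P(author Q) ≈ 0.0871, P(author J) ≈ 0.6390
After 'absent': normaliser = 0.45·0.2739 + 0.65·0.0871 + 0.3·0.6390; P(author N) ≈ 0.3317, P(author Q) ≈ 0.1524, P(author J) ≈ 0.5159
After 'present': normaliser = 0.55·0.3317 + 0.35·0.1524 + 0.7·0.5159; P(author N) ≈ 0.3056, P(author Q) ≈ 0.0894, P(author J) ≈ 0.6050
After 'present': normaliser = 0.55·0.3056 + 0.35·0.0894 + 0.7·0.6050; P(author N) ≈ 0.2698, P(author Q) ≈ 0.0502, P(author J) ≈ 0.6799

0.0502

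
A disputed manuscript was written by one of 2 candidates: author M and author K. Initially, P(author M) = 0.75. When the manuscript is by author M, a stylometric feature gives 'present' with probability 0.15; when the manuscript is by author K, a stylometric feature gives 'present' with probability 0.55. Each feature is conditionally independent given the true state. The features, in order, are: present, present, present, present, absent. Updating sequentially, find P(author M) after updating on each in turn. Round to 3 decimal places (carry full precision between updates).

0.030

After 'present': P(author M) = 0.15·0.7500 / (0.15·0.7500 + 0.55·0.2500) ≈ 0.4500
After 'present': P(author M) = 0.15·0.4500 / (0.15·0.4500 + 0.55·0.5500) ≈ 0.1824
After 'present': P(author M) = 0.15·0.1824 / (0.15·0.1824 + 0.55·0.8176) ≈ 0.0574
After 'present': P(author M) = 0.15·0.0574 / (0.15·0.0574 + 0.55·0.9426) ≈ 0.0163
After 'absent': P(author M) = 0.85·0.0163 / (0.85·0.0163 + 0.45·0.9837) ≈ 0.0304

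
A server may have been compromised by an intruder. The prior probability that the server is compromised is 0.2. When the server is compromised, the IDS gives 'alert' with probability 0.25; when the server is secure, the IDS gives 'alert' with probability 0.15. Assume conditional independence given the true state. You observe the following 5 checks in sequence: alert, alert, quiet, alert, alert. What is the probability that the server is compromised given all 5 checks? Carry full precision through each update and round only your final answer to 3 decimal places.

After 'alert': P(compromised) = 0.25·0.2000 / (0.25·0.2000 + 0.15·0.8000) ≈ 0.2941
After 'alert': P(compromised) = 0.25·0.2941 / (0.25·0.2941 + 0.15·0.7059) ≈ 0.4098
After 'quiet': P(compromised) = 0.75·0.4098 / (0.75·0.4098 + 0.85·0.5902) ≈ 0.3799
After 'alert': P(compromised) = 0.25·0.3799 / (0.25·0.3799 + 0.15·0.6201) ≈ 0.5053
After 'alert': P(compromised) = 0.25·0.5053 / (0.25·0.5053 + 0.15·0.4947) ≈ 0.6299

0.630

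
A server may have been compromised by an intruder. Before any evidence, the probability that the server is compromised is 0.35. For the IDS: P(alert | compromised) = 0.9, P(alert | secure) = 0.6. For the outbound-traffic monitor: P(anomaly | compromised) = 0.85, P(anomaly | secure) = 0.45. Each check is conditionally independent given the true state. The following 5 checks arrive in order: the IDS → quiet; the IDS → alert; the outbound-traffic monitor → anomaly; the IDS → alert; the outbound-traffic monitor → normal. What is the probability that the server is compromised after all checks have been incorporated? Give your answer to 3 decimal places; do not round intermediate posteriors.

0.135

After the IDS='quiet': P(compromised) = 0.1·0.3500 / (0.1·0.3500 + 0.4·0.6500) ≈ 0.1186
After the IDS='alert': P(compromised) = 0.9·0.1186 / (0.9·0.1186 + 0.6·0.8814) ≈ 0.1680
After the outbound-traffic monitor='anomaly': P(compromised) = 0.85·0.1680 / (0.85·0.1680 + 0.45·0.8320) ≈ 0.2761
After the IDS='alert': P(compromised) = 0.9·0.2761 / (0.9·0.2761 + 0.6·0.7239) ≈ 0.3639
After the outbound-traffic monitor='normal': P(compromised) = 0.15·0.3639 / (0.15·0.3639 + 0.55·0.6361) ≈ 0.1350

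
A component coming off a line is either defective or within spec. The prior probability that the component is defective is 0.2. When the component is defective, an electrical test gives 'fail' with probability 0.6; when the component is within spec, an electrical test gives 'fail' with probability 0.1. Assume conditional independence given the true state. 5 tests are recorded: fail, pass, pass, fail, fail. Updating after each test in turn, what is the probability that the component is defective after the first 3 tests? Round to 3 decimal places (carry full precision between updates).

0.229

After 'fail': P(defective) = 0.6·0.2000 / (0.6·0.2000 + 0.1·0.8000) ≈ 0.6000
After 'pass': P(defective) = 0.4·0.6000 / (0.4·0.6000 + 0.9·0.4000) ≈ 0.4000
After 'pass': P(defective) = 0.4·0.4000 / (0.4·0.4000 + 0.9·0.6000) ≈ 0.2286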